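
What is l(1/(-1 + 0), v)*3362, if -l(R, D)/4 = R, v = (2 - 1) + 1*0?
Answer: 13448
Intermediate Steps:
v = 1 (v = 1 + 0 = 1)
l(R, D) = -4*R
l(1/(-1 + 0), v)*3362 = -4/(-1 + 0)*3362 = -4/(-1)*3362 = -4*(-1)*3362 = 4*3362 = 13448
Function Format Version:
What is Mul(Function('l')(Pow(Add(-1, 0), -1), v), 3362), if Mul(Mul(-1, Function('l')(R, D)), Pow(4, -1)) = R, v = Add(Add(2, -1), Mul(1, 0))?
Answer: 13448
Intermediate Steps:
v = 1 (v = Add(1, 0) = 1)
Function('l')(R, D) = Mul(-4, R)
Mul(Function('l')(Pow(Add(-1, 0), -1), v), 3362) = Mul(Mul(-4, Pow(Add(-1, 0), -1)), 3362) = Mul(Mul(-4, Pow(-1, -1)), 3362) = Mul(Mul(-4, -1), 3362) = Mul(4, 3362) = 13448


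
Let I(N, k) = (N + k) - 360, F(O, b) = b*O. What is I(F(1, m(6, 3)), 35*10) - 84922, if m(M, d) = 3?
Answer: -84929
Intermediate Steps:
F(O, b) = O*b
I(N, k) = -360 + N + k
I(F(1, m(6, 3)), 35*10) - 84922 = (-360 + 1*3 + 35*10) - 84922 = (-360 + 3 + 350) - 84922 = -7 - 84922 = -84929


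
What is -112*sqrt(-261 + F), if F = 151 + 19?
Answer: -112*I*sqrt(91) ≈ -1068.4*I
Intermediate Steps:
F = 170
-112*sqrt(-261 + F) = -112*sqrt(-261 + 170) = -112*I*sqrt(91)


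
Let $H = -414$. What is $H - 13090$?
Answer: $-13504$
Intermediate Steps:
$H - 13090 = -414 - 13090 = -13504$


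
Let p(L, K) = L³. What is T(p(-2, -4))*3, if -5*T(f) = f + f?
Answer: 48/5 ≈ 9.6000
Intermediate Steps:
T(f) = -2*f/5 (T(f) = -(f + f)/5 = -2*f/5)
T(p(-2, -4))*3 = -⅖*(-2)³*3 = -⅖*(-8)*3 = (16/5)*3 = 48/5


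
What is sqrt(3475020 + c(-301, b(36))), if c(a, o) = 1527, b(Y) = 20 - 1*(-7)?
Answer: 3*sqrt(386283) ≈ 1864.6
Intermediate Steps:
b(Y) = 27 (b(Y) = 20 + 7 = 27)
sqrt(3475020 + c(-301, b(36))) = sqrt(3475020 + 1527) = sqrt(3476547) = 3*sqrt(386283)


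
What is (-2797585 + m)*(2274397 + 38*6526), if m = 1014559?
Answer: -4497478037010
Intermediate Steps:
(-2797585 + m)*(2274397 + 38*6526) = (-2797585 + 1014559)*(2274397 + 38*6526) = -1783026*(2274397 + 247988) = -1783026*2522385 = -4497478037010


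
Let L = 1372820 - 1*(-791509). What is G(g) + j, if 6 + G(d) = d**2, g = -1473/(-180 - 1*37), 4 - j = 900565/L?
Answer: 4449768514994/101916088281 ≈ 43.661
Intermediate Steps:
L = 2164329 (L = 1372820 + 791509 = 2164329)
j = 7756751/2164329 (j = 4 - 900565/2164329 = 7756751/2164329 ≈ 3.5839)
g = 1473/217 (g = -1473/(-180 - 37) = -1473/(-217) = -1473*(-1/217) = 1473/217 ≈ 6.7880)
G(d) = -6 + d**2
G(g) + j = (-6 + (1473/217)**2) + 7756751/2164329 = (-6 + 2169729/47089) + 7756751/2164329 = 1887195/47089 + 7756751/2164329 = 4449768514994/101916088281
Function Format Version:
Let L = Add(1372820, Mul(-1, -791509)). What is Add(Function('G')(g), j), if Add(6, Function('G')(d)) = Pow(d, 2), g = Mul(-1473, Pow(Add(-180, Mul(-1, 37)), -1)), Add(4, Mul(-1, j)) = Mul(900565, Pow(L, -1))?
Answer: Rational(4449768514994, 101916088281) ≈ 43.661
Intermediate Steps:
L = 2164329 (L = Add(1372820, 791509) = 2164329)
j = Rational(7756751, 2164329) (j = Add(4, Mul(-1, Mul(900565, Pow(2164329, -1)))) = Add(4, Mul(-1, Mul(900565, Rational(1, 2164329)))) = Add(4, Mul(-1, Rational(900565, 2164329))) = Add(4, Rational(-900565, 2164329)) = Rational(7756751, 2164329) ≈ 3.5839)
g = Rational(1473, 217) (g = Mul(-1473, Pow(Add(-180, -37), -1)) = Mul(-1473, Pow(-217, -1)) = Mul(-1473, Rational(-1, 217)) = Rational(1473, 217) ≈ 6.7880)
Function('G')(d) = Add(-6, Pow(d, 2))
Add(Function('G')(g), j) = Add(Add(-6, Pow(Rational(1473, 217), 2)), Rational(7756751, 2164329)) = Add(Add(-6, Rational(2169729, 47089)), Rational(7756751, 2164329)) = Add(Rational(1887195, 47089), Rational(7756751, 2164329)) = Rational(4449768514994, 101916088281)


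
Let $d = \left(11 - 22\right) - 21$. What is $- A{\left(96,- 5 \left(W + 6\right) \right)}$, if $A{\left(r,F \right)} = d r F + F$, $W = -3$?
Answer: $-46065$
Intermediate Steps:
$d = -32$ ($d = -11 - 21 = -32$)
$A{\left(r,F \right)} = F - 32 F r$ ($A{\left(r,F \right)} = - 32 r F + F = - 32 F r + F = F - 32 F r$)
$- A{\left(96,- 5 \left(W + 6\right) \right)} = - - 5 \left(-3 + 6\right) \left(1 - 3072\right) = - \left(-5\right) 3 \left(1 - 3072\right) = - \left(-15\right) \left(-3071\right) = \left(-1\right) 46065 = -46065$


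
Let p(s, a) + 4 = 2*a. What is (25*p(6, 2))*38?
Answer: 0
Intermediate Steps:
p(s, a) = -4 + 2*a
(25*p(6, 2))*38 = (25*(-4 + 2*2))*38 = (25*(-4 + 4))*38 = (25*0)*38 = 0*38 = 0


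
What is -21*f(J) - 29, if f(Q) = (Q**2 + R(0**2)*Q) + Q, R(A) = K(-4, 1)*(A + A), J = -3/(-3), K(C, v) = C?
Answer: -71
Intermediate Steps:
J = 1 (J = -3*(-1/3) = 1)
R(A) = -8*A (R(A) = -4*(A + A) = -8*A)
f(Q) = Q + Q**2 (f(Q) = (Q**2 + (-8*0**2)*Q) + Q = (Q**2 + (-8*0)*Q) + Q = (Q**2 + 0*Q) + Q = (Q**2 + 0) + Q = Q**2 + Q = Q + Q**2)
-21*f(J) - 29 = -21*(1 + 1) - 29 = -21*2 - 29 = -42 - 29 = -71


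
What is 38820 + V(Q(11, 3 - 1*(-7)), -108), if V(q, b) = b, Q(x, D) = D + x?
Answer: 38712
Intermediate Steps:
38820 + V(Q(11, 3 - 1*(-7)), -108) = 38820 - 108 = 38712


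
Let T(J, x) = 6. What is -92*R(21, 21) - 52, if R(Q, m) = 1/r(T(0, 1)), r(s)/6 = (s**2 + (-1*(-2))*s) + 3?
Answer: -8002/153 ≈ -52.301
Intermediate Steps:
r(s) = 18 + 6*s**2 + 12*s (r(s) = 6*((s**2 + (-1*(-2))*s) + 3) = 6*((s**2 + 2*s) + 3) = 6*(3 + s**2 + 2*s) = 18 + 6*s**2 + 12*s)
R(Q, m) = 1/306 (R(Q, m) = 1/(18 + 6*6**2 + 12*6) = 1/(18 + 6*36 + 72) = 1/(18 + 216 + 72) = 1/306)
-92*R(21, 21) - 52 = -92*1/306 - 52 = -46/153 - 52 = -8002/153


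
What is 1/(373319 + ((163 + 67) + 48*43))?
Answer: 1/375613 ≈ 2.6623e-6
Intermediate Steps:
1/(373319 + ((163 + 67) + 48*43)) = 1/(373319 + (230 + 2064)) = 1/(373319 + 2294) = 1/375613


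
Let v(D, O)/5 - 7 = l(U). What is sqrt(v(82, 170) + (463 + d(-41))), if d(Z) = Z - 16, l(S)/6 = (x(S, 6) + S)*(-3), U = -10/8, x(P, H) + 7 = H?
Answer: 3*sqrt(286)/2 ≈ 25.367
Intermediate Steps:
x(P, H) = -7 + H
U = -5/4 (U = -10*1/8 = -5/4 ≈ -1.2500)
l(S) = 18 - 18*S (l(S) = 6*(((-7 + 6) + S)*(-3)) = 6*((-1 + S)*(-3)) = 6*(3 - 3*S) = 18 - 18*S)
d(Z) = -16 + Z
v(D, O) = 475/2 (v(D, O) = 35 + 5*(18 - 18*(-5/4)) = 35 + 5*(18 + 45/2) = 35 + 5*(81/2) = 35 + 405/2 = 475/2)
sqrt(v(82, 170) + (463 + d(-41))) = sqrt(475/2 + (463 + (-16 - 41))) = sqrt(475/2 + (463 - 57)) = sqrt(475/2 + 406) = sqrt(1287/2) = 3*sqrt(286)/2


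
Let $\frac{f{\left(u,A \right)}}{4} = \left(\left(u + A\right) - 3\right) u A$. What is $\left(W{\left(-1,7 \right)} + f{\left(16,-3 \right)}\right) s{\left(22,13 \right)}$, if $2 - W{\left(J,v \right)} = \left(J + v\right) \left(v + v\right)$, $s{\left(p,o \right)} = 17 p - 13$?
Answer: $-722722$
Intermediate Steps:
$f{\left(u,A \right)} = 4 A u \left(-3 + A + u\right)$ ($f{\left(u,A \right)} = 4 \left(\left(u + A\right) - 3\right) u A = 4 \left(\left(A + u\right) - 3\right) u A = 4 \left(-3 + A + u\right) u A = 4 u \left(-3 + A + u\right) A = 4 A u \left(-3 + A + u\right)$)
$s{\left(p,o \right)} = -13 + 17 p$
$W{\left(J,v \right)} = 2 - 2 v \left(J + v\right)$ ($W{\left(J,v \right)} = 2 - \left(J + v\right) \left(v + v\right) = 2 - \left(J + v\right) 2 v = 2 - 2 v \left(J + v\right)$)
$\left(W{\left(-1,7 \right)} + f{\left(16,-3 \right)}\right) s{\left(22,13 \right)} = \left(\left(2 - 2 \cdot 7^{2} - \left(-2\right) 7\right) + 4 \left(-3\right) 16 \left(-3 - 3 + 16\right)\right) \left(-13 + 17 \cdot 22\right) = \left(\left(2 - 98 + 14\right) + 4 \left(-3\right) 16 \cdot 10\right) \left(-13 + 374\right) = \left(\left(2 - 98 + 14\right) - 1920\right) 361 = \left(-82 - 1920\right) 361 = \left(-2002\right) 361 = -722722$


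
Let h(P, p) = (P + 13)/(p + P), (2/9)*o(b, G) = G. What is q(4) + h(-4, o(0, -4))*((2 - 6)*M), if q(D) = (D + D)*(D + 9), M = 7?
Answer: 1270/11 ≈ 115.45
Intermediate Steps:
o(b, G) = 9*G/2
h(P, p) = (13 + P)/(P + p)
q(D) = 2*D*(9 + D) (q(D) = (2*D)*(9 + D) = 2*D*(9 + D))
q(4) + h(-4, o(0, -4))*((2 - 6)*M) = 2*4*(9 + 4) + ((13 - 4)/(-4 + (9/2)*(-4)))*((2 - 6)*7) = 2*4*13 + (9/(-4 - 18))*(-4*7) = 104 + (9/(-22))*(-28) = 104 - 1/22*9*(-28) = 104 - 9/22*(-28) = 104 + 126/11 = 1270/11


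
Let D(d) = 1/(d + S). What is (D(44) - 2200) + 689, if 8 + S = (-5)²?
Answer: -92170/61 ≈ -1511.0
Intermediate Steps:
S = 17 (S = -8 + (-5)² = -8 + 25 = 17)
D(d) = 1/(17 + d) (D(d) = 1/(d + 17) = 1/(17 + d))
(D(44) - 2200) + 689 = (1/(17 + 44) - 2200) + 689 = (1/61 - 2200) + 689 = -134199/61 + 689 = -92170/61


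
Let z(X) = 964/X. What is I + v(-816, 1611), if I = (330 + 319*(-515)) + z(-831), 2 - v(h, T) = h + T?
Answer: -136906552/831 ≈ -1.6475e+5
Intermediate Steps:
v(h, T) = 2 - T - h (v(h, T) = 2 - (h + T) = 2 - (T + h) = 2 + (-T - h) = 2 - T - h)
I = -136247569/831 (I = (330 + 319*(-515)) + 964/(-831) = (330 - 164285) + 964*(-1/831) = -163955 - 964/831 = -136247569/831 ≈ -1.6396e+5)
I + v(-816, 1611) = -136247569/831 + (2 - 1*1611 - 1*(-816)) = -136247569/831 + (2 - 1611 + 816) = -136247569/831 - 793 = -136906552/831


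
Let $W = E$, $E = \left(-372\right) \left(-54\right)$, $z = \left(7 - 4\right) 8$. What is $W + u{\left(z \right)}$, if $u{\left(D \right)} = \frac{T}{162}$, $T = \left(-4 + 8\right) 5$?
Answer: $\frac{1627138}{81} \approx 20088.0$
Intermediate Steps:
$z = 24$ ($z = 3 \cdot 8 = 24$)
$T = 20$ ($T = 4 \cdot 5 = 20$)
$E = 20088$
$u{\left(D \right)} = \frac{10}{81}$ ($u{\left(D \right)} = \frac{20}{162} = 20 \cdot \frac{1}{162} = \frac{10}{81}$)
$W = 20088$
$W + u{\left(z \right)} = 20088 + \frac{10}{81} = \frac{1627138}{81}$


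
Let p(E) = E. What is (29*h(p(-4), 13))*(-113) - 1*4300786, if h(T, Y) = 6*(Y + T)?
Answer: -4477744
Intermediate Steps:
h(T, Y) = 6*T + 6*Y (h(T, Y) = 6*(T + Y) = 6*T + 6*Y)
(29*h(p(-4), 13))*(-113) - 1*4300786 = (29*(6*(-4) + 6*13))*(-113) - 1*4300786 = (29*(-24 + 78))*(-113) - 4300786 = (29*54)*(-113) - 4300786 = 1566*(-113) - 4300786 = -176958 - 4300786 = -4477744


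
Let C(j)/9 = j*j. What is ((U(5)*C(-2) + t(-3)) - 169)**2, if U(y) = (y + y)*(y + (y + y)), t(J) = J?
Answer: 27331984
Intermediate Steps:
C(j) = 9*j**2 (C(j) = 9*(j*j) = 9*j**2)
U(y) = 6*y**2 (U(y) = (2*y)*(y + 2*y) = (2*y)*(3*y) = 6*y**2)
((U(5)*C(-2) + t(-3)) - 169)**2 = (((6*5**2)*(9*(-2)**2) - 3) - 169)**2 = (((6*25)*(9*4) - 3) - 169)**2 = ((150*36 - 3) - 169)**2 = ((5400 - 3) - 169)**2 = (5397 - 169)**2 = 5228**2 = 27331984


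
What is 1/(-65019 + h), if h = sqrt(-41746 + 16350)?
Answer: -65019/4227495757 - 2*I*sqrt(6349)/4227495757 ≈ -1.538e-5 - 3.7696e-8*I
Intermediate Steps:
h = 2*I*sqrt(6349) (h = sqrt(-25396) = 2*I*sqrt(6349) ≈ 159.36*I)
1/(-65019 + h) = 1/(-65019 + 2*I*sqrt(6349))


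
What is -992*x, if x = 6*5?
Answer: -29760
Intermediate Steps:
x = 30
-992*x = -992*30 = -29760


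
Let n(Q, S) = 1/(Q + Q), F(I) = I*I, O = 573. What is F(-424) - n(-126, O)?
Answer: 45303553/252 ≈ 1.7978e+5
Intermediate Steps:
F(I) = I²
n(Q, S) = 1/(2*Q)
F(-424) - n(-126, O) = (-424)² - 1/(2*(-126)) = 179776 - (-1)/(2*126) = 179776 - 1*(-1/252) = 179776 + 1/252 = 45303553/252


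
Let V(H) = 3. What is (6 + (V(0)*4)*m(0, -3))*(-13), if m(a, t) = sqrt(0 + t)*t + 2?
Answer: -390 + 468*I*sqrt(3) ≈ -390.0 + 810.6*I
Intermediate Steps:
m(a, t) = 2 + t**(3/2) (m(a, t) = sqrt(t)*t + 2 = t**(3/2) + 2 = 2 + t**(3/2))
(6 + (V(0)*4)*m(0, -3))*(-13) = (6 + (3*4)*(2 + (-3)**(3/2)))*(-13) = (6 + 12*(2 - 3*I*sqrt(3)))*(-13) = (6 + (24 - 36*I*sqrt(3)))*(-13) = (30 - 36*I*sqrt(3))*(-13) = -390 + 468*I*sqrt(3)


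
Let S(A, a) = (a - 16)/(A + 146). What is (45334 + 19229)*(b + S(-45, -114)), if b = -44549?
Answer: -290506318977/101 ≈ -2.8763e+9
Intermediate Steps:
S(A, a) = (-16 + a)/(146 + A)
(45334 + 19229)*(b + S(-45, -114)) = (45334 + 19229)*(-44549 + (-16 - 114)/(146 - 45)) = 64563*(-44549 - 130/101) = 64563*(-4499579/101) = -290506318977/101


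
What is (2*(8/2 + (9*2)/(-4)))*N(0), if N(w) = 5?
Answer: -5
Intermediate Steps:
(2*(8/2 + (9*2)/(-4)))*N(0) = (2*(8/2 + (9*2)/(-4)))*5 = (2*(8*(½) + 18*(-¼)))*5 = (2*(4 - 9/2))*5 = (2*(-½))*5 = -1*5 = -5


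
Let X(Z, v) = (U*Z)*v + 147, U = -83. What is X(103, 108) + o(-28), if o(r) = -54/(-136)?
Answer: -62773833/68 ≈ -9.2315e+5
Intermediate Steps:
X(Z, v) = 147 - 83*Z*v (X(Z, v) = (-83*Z)*v + 147 = -83*Z*v + 147 = 147 - 83*Z*v)
o(r) = 27/68 (o(r) = -54*(-1/136) = 27/68)
X(103, 108) + o(-28) = (147 - 83*103*108) + 27/68 = (147 - 923292) + 27/68 = -923145 + 27/68 = -62773833/68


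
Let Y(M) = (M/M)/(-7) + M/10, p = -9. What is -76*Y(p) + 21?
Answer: 3509/35 ≈ 100.26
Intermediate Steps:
Y(M) = -1/7 + M/10 (Y(M) = 1*(-1/7) + M*(1/10) = -1/7 + M/10)
-76*Y(p) + 21 = -76*(-1/7 + (1/10)*(-9)) + 21 = -76*(-1/7 - 9/10) + 21 = -76*(-73/70) + 21 = 2774/35 + 21 = 3509/35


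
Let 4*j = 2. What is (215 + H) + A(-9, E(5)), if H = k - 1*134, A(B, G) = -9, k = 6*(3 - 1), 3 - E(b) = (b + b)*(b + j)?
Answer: 84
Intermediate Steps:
j = 1/2 (j = (1/4)*2 = 1/2 ≈ 0.50000)
E(b) = 3 - 2*b*(1/2 + b) (E(b) = 3 - (b + b)*(b + 1/2) = 3 - 2*b*(1/2 + b))
k = 12 (k = 6*2 = 12)
H = -122 (H = 12 - 1*134 = 12 - 134 = -122)
(215 + H) + A(-9, E(5)) = (215 - 122) - 9 = 93 - 9 = 84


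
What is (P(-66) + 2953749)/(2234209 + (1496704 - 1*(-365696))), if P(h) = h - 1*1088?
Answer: 2952595/4096609 ≈ 0.72074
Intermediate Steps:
P(h) = -1088 + h (P(h) = h - 1088 = -1088 + h)
(P(-66) + 2953749)/(2234209 + (1496704 - 1*(-365696))) = ((-1088 - 66) + 2953749)/(2234209 + (1496704 - 1*(-365696))) = (-1154 + 2953749)/(2234209 + (1496704 + 365696)) = 2952595/(2234209 + 1862400) = 2952595/4096609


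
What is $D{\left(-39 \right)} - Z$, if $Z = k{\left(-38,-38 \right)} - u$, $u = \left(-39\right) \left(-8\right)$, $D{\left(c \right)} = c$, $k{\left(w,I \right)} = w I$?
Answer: $-1171$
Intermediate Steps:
$k{\left(w,I \right)} = I w$
$u = 312$
$Z = 1132$ ($Z = \left(-38\right) \left(-38\right) - 312 = 1444 - 312 = 1132$)
$D{\left(-39 \right)} - Z = -39 - 1132 = -1171$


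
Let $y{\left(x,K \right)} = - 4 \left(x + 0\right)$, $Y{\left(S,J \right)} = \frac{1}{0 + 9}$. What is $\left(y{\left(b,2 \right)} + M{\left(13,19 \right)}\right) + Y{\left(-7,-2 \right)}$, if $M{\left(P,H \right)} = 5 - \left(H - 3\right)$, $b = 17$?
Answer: $- \frac{710}{9} \approx -78.889$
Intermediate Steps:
$Y{\left(S,J \right)} = \frac{1}{9}$
$y{\left(x,K \right)} = - 4 x$
$M{\left(P,H \right)} = 8 - H$ ($M{\left(P,H \right)} = 5 - \left(H - 3\right) = 5 - \left(-3 + H\right) = 8 - H$)
$\left(y{\left(b,2 \right)} + M{\left(13,19 \right)}\right) + Y{\left(-7,-2 \right)} = \left(\left(-4\right) 17 + \left(8 - 19\right)\right) + \frac{1}{9} = \left(-68 + \left(8 - 19\right)\right) + \frac{1}{9} = \left(-68 - 11\right) + \frac{1}{9} = -79 + \frac{1}{9} = - \frac{710}{9}$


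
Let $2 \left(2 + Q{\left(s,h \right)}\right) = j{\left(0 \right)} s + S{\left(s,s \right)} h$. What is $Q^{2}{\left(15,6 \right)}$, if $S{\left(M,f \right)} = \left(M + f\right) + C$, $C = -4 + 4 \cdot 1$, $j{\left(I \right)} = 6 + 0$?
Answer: $17689$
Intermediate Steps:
$j{\left(I \right)} = 6$
$C = 0$ ($C = -4 + 4 = 0$)
$S{\left(M,f \right)} = M + f$ ($S{\left(M,f \right)} = \left(M + f\right) + 0 = M + f$)
$Q{\left(s,h \right)} = -2 + 3 s + h s$ ($Q{\left(s,h \right)} = -2 + \frac{6 s + \left(s + s\right) h}{2} = -2 + \frac{6 s + 2 s h}{2} = -2 + \frac{6 s + 2 h s}{2} = -2 + \left(3 s + h s\right) = -2 + 3 s + h s$)
$Q^{2}{\left(15,6 \right)} = \left(-2 + 3 \cdot 15 + 6 \cdot 15\right)^{2} = \left(-2 + 45 + 90\right)^{2} = 133^{2} = 17689$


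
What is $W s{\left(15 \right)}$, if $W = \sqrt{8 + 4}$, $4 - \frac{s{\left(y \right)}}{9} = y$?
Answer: $- 198 \sqrt{3} \approx -342.95$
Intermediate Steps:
$s{\left(y \right)} = 36 - 9 y$
$W = 2 \sqrt{3}$ ($W = \sqrt{12} = 2 \sqrt{3} \approx 3.4641$)
$W s{\left(15 \right)} = 2 \sqrt{3} \left(36 - 135\right) = 2 \sqrt{3} \left(-99\right) = - 198 \sqrt{3}$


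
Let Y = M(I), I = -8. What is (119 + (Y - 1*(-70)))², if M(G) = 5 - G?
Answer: 40804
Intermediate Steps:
Y = 13 (Y = 5 - 1*(-8) = 5 + 8 = 13)
(119 + (Y - 1*(-70)))² = (119 + (13 - 1*(-70)))² = (119 + (13 + 70))² = (119 + 83)² = 202² = 40804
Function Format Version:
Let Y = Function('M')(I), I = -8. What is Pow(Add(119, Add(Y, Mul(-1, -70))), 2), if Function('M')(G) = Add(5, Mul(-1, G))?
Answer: 40804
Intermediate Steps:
Y = 13 (Y = Add(5, Mul(-1, -8)) = Add(5, 8) = 13)
Pow(Add(119, Add(Y, Mul(-1, -70))), 2) = Pow(Add(119, Add(13, Mul(-1, -70))), 2) = Pow(Add(119, Add(13, 70)), 2) = Pow(Add(119, 83), 2) = Pow(202, 2) = 40804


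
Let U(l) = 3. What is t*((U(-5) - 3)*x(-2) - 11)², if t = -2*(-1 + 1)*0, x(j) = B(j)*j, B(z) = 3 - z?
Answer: 0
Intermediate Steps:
x(j) = j*(3 - j) (x(j) = (3 - j)*j = j*(3 - j))
t = 0 (t = -2*0*0 = 0*0 = 0)
t*((U(-5) - 3)*x(-2) - 11)² = 0*((3 - 3)*(-2*(3 - 1*(-2))) - 11)² = 0*(0*(-2*(3 + 2)) - 11)² = 0*(0*(-2*5) - 11)² = 0*(0*(-10) - 11)² = 0*(0 - 11)² = 0*(-11)² = 0*121 = 0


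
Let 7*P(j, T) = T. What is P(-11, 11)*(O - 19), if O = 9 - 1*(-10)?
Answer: 0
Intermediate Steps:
P(j, T) = T/7
O = 19 (O = 9 + 10 = 19)
P(-11, 11)*(O - 19) = ((⅐)*11)*(19 - 19) = (11/7)*0 = 0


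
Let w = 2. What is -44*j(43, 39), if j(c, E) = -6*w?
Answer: 528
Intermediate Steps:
j(c, E) = -12 (j(c, E) = -6*2 = -12)
-44*j(43, 39) = -44*(-12) = 528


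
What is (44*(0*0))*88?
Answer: 0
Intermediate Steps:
(44*(0*0))*88 = (44*0)*88 = 0*88 = 0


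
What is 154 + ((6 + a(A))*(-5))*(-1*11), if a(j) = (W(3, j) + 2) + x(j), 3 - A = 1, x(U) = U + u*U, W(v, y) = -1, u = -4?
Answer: 209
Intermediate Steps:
x(U) = -3*U (x(U) = U - 4*U = -3*U)
A = 2 (A = 3 - 1*1 = 3 - 1 = 2)
a(j) = 1 - 3*j (a(j) = (-1 + 2) - 3*j = 1 - 3*j)
154 + ((6 + a(A))*(-5))*(-1*11) = 154 + ((6 + (1 - 3*2))*(-5))*(-1*11) = 154 + ((6 + (1 - 6))*(-5))*(-11) = 154 + ((6 - 5)*(-5))*(-11) = 154 + (1*(-5))*(-11) = 154 - 5*(-11) = 154 + 55 = 209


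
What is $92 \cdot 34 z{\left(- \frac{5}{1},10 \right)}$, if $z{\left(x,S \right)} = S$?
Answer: $31280$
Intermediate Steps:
$92 \cdot 34 z{\left(- \frac{5}{1},10 \right)} = 92 \cdot 34 \cdot 10 = 3128 \cdot 10 = 31280$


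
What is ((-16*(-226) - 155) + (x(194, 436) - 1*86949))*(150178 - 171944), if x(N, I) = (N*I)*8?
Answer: -12911242944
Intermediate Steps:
x(N, I) = 8*I*N (x(N, I) = (I*N)*8 = 8*I*N)
((-16*(-226) - 155) + (x(194, 436) - 1*86949))*(150178 - 171944) = ((-16*(-226) - 155) + (8*436*194 - 1*86949))*(150178 - 171944) = ((3616 - 155) + (676672 - 86949))*(-21766) = (3461 + 589723)*(-21766) = 593184*(-21766) = -12911242944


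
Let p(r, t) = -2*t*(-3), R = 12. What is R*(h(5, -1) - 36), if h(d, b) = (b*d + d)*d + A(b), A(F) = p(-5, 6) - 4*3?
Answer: -144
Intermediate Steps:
p(r, t) = 6*t
A(F) = 24 (A(F) = 6*6 - 4*3 = 36 - 12 = 24)
h(d, b) = 24 + d*(d + b*d) (h(d, b) = (b*d + d)*d + 24 = (d + b*d)*d + 24 = d*(d + b*d) + 24 = 24 + d*(d + b*d))
R*(h(5, -1) - 36) = 12*((24 + 5² - 1*5²) - 36) = 12*((24 + 25 - 1*25) - 36) = 12*((24 + 25 - 25) - 36) = 12*(24 - 36) = 12*(-12) = -144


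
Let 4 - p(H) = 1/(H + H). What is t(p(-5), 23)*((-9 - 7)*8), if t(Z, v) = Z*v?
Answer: -60352/5 ≈ -12070.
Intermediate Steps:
p(H) = 4 - 1/(2*H) (p(H) = 4 - 1/(H + H) = 4 - 1/(2*H))
t(p(-5), 23)*((-9 - 7)*8) = ((4 - 1/2/(-5))*23)*((-9 - 7)*8) = ((4 - 1/2*(-1/5))*23)*(-16*8) = ((4 + 1/10)*23)*(-128) = ((41/10)*23)*(-128) = (943/10)*(-128) = -60352/5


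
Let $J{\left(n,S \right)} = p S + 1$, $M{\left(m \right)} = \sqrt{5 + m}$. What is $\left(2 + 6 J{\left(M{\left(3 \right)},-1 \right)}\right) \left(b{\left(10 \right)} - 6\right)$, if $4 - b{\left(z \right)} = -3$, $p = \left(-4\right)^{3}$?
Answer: $392$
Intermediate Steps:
$p = -64$
$b{\left(z \right)} = 7$ ($b{\left(z \right)} = 4 - -3 = 4 + 3 = 7$)
$J{\left(n,S \right)} = 1 - 64 S$ ($J{\left(n,S \right)} = - 64 S + 1 = 1 - 64 S$)
$\left(2 + 6 J{\left(M{\left(3 \right)},-1 \right)}\right) \left(b{\left(10 \right)} - 6\right) = \left(2 + 6 \left(1 - -64\right)\right) \left(7 - 6\right) = \left(2 + 6 \left(1 + 64\right)\right) 1 = \left(2 + 6 \cdot 65\right) 1 = \left(2 + 390\right) 1 = 392 \cdot 1 = 392$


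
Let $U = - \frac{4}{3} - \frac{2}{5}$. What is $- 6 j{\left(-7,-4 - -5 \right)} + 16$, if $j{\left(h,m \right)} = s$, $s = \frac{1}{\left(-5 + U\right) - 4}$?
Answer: $\frac{2666}{161} \approx 16.559$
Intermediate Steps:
$U = - \frac{26}{15}$ ($U = \left(-4\right) \frac{1}{3} - \frac{2}{5} = - \frac{4}{3} - \frac{2}{5} = - \frac{26}{15} \approx -1.7333$)
$s = - \frac{15}{161}$ ($s = \frac{1}{\left(-5 - \frac{26}{15}\right) - 4} = \frac{1}{- \frac{101}{15} - 4} = \frac{1}{- \frac{161}{15}} = - \frac{15}{161} \approx -0.093168$)
$j{\left(h,m \right)} = - \frac{15}{161}$
$- 6 j{\left(-7,-4 - -5 \right)} + 16 = \left(-6\right) \left(- \frac{15}{161}\right) + 16 = \frac{90}{161} + 16 = \frac{2666}{161}$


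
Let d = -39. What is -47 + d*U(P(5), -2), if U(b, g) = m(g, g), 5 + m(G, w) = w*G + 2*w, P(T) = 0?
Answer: 148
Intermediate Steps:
m(G, w) = -5 + 2*w + G*w (m(G, w) = -5 + (w*G + 2*w) = -5 + (G*w + 2*w) = -5 + (2*w + G*w) = -5 + 2*w + G*w)
U(b, g) = -5 + g² + 2*g (U(b, g) = -5 + 2*g + g*g = -5 + 2*g + g² = -5 + g² + 2*g)
-47 + d*U(P(5), -2) = -47 - 39*(-5 + (-2)² + 2*(-2)) = -47 - 39*(-5 + 4 - 4) = -47 - 39*(-5) = -47 + 195 = 148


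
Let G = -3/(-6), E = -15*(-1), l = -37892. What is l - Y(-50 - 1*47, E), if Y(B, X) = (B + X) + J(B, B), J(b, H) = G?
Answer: -75621/2 ≈ -37811.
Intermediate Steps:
E = 15
G = ½ (G = -3*(-⅙) = ½ ≈ 0.50000)
J(b, H) = ½
Y(B, X) = ½ + B + X (Y(B, X) = (B + X) + ½ = ½ + B + X)
l - Y(-50 - 1*47, E) = -37892 - (½ + (-50 - 1*47) + 15) = -37892 - (½ + (-50 - 47) + 15) = -37892 - (½ - 97 + 15) = -37892 - 1*(-163/2) = -37892 + 163/2 = -75621/2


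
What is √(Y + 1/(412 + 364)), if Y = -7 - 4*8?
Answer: I*√5871022/388 ≈ 6.2449*I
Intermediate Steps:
Y = -39 (Y = -7 - 32 = -39)
√(Y + 1/(412 + 364)) = √(-39 + 1/(412 + 364)) = √(-39 + 1/776) = √(-30263/776) = I*√5871022/388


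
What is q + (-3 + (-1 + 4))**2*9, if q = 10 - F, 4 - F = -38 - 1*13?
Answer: -45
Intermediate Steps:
F = 55 (F = 4 - (-38 - 1*13) = 4 - (-38 - 13) = 4 - 1*(-51) = 4 + 51 = 55)
q = -45 (q = 10 - 1*55 = 10 - 55 = -45)
q + (-3 + (-1 + 4))**2*9 = -45 + (-3 + (-1 + 4))**2*9 = -45 + (-3 + 3)**2*9 = -45 + 0**2*9 = -45 + 0*9 = -45 + 0 = -45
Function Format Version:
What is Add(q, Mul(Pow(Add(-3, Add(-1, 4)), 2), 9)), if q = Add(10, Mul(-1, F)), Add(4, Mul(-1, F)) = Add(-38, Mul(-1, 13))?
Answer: -45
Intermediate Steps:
F = 55 (F = Add(4, Mul(-1, Add(-38, Mul(-1, 13)))) = Add(4, Mul(-1, Add(-38, -13))) = Add(4, Mul(-1, -51)) = Add(4, 51) = 55)
q = -45 (q = Add(10, Mul(-1, 55)) = Add(10, -55) = -45)
Add(q, Mul(Pow(Add(-3, Add(-1, 4)), 2), 9)) = Add(-45, Mul(Pow(Add(-3, Add(-1, 4)), 2), 9)) = Add(-45, Mul(Pow(Add(-3, 3), 2), 9)) = Add(-45, Mul(Pow(0, 2), 9)) = Add(-45, Mul(0, 9)) = Add(-45, 0) = -45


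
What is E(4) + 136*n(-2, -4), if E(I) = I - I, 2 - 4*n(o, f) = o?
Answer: 136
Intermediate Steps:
n(o, f) = 1/2 - o/4
E(I) = 0
E(4) + 136*n(-2, -4) = 0 + 136*(1/2 - 1/4*(-2)) = 0 + 136*(1/2 + 1/2) = 0 + 136*1 = 0 + 136 = 136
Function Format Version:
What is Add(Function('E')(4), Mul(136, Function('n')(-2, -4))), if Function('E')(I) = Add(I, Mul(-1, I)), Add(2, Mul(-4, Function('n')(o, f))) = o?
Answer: 136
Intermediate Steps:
Function('n')(o, f) = Add(Rational(1, 2), Mul(Rational(-1, 4), o))
Function('E')(I) = 0
Add(Function('E')(4), Mul(136, Function('n')(-2, -4))) = Add(0, Mul(136, Add(Rational(1, 2), Mul(Rational(-1, 4), -2)))) = Add(0, Mul(136, Add(Rational(1, 2), Rational(1, 2)))) = Add(0, Mul(136, 1)) = Add(0, 136) = 136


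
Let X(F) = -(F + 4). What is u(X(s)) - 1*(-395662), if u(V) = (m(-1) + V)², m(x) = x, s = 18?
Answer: 396191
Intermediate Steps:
X(F) = -4 - F (X(F) = -(4 + F) = -4 - F)
u(V) = (-1 + V)²
u(X(s)) - 1*(-395662) = (-1 + (-4 - 1*18))² - 1*(-395662) = (-1 + (-4 - 18))² + 395662 = (-1 - 22)² + 395662 = (-23)² + 395662 = 529 + 395662 = 396191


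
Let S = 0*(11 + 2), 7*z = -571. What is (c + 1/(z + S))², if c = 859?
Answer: 240572592324/326041 ≈ 7.3786e+5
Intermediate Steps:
z = -571/7 (z = (⅐)*(-571) = -571/7 ≈ -81.571)
S = 0 (S = 0*13 = 0)
(c + 1/(z + S))² = (859 + 1/(-571/7 + 0))² = (859 + 1/(-571/7))² = (859 - 7/571)² = (490482/571)² = 240572592324/326041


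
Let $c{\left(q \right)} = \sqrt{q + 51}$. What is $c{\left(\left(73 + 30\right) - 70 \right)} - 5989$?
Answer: $-5989 + 2 \sqrt{21} \approx -5979.8$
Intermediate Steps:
$c{\left(q \right)} = \sqrt{51 + q}$
$c{\left(\left(73 + 30\right) - 70 \right)} - 5989 = \sqrt{51 + \left(\left(73 + 30\right) - 70\right)} - 5989 = \sqrt{51 + \left(103 - 70\right)} - 5989 = \sqrt{51 + 33} - 5989 = \sqrt{84} - 5989 = 2 \sqrt{21} - 5989 = -5989 + 2 \sqrt{21}$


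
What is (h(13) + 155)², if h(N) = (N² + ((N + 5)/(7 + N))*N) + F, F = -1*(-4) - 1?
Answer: 11471769/100 ≈ 1.1472e+5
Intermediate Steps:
F = 3 (F = 4 - 1 = 3)
h(N) = 3 + N² + N*(5 + N)/(7 + N) (h(N) = (N² + ((N + 5)/(7 + N))*N) + 3 = (N² + ((5 + N)/(7 + N))*N) + 3 = (N² + N*(5 + N)/(7 + N)) + 3 = 3 + N² + N*(5 + N)/(7 + N))
(h(13) + 155)² = ((21 + 13³ + 8*13 + 8*13²)/(7 + 13) + 155)² = ((21 + 2197 + 104 + 8*169)/20 + 155)² = ((21 + 2197 + 104 + 1352)/20 + 155)² = ((1/20)*3674 + 155)² = (1837/10 + 155)² = (3387/10)² = 11471769/100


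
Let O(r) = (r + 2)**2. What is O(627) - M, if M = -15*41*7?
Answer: 399946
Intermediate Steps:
O(r) = (2 + r)**2
M = -4305 (M = -615*7 = -4305)
O(627) - M = (2 + 627)**2 - 1*(-4305) = 629**2 + 4305 = 395641 + 4305 = 399946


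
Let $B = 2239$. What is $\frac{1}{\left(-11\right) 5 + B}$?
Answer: $\frac{1}{2184} \approx 0.00045788$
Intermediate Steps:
$\frac{1}{\left(-11\right) 5 + B} = \frac{1}{\left(-11\right) 5 + 2239} = \frac{1}{-55 + 2239} = \frac{1}{2184}$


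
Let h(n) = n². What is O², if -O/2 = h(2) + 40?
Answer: 7744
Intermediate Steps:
O = -88 (O = -2*(2² + 40) = -2*(4 + 40) = -2*44 = -88)
O² = (-88)² = 7744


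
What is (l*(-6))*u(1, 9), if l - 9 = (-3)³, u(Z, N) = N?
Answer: 972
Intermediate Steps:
l = -18 (l = 9 + (-3)³ = 9 - 27 = -18)
(l*(-6))*u(1, 9) = -18*(-6)*9 = 108*9 = 972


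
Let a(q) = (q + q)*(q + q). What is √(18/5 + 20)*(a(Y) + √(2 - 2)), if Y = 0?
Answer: 0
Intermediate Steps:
a(q) = 4*q² (a(q) = (2*q)*(2*q) = 4*q²)
√(18/5 + 20)*(a(Y) + √(2 - 2)) = √(18/5 + 20)*(4*0² + √(2 - 2)) = √(18*(⅕) + 20)*(4*0 + √0) = √(18/5 + 20)*(0 + 0) = √(118/5)*0 = (√590/5)*0 = 0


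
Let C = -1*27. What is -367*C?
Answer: 9909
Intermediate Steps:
C = -27
-367*C = -367*(-27) = 9909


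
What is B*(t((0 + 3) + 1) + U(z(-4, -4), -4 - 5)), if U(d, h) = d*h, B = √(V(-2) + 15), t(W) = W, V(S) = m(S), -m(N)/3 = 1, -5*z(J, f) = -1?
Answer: 22*√3/5 ≈ 7.6210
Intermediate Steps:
z(J, f) = ⅕ (z(J, f) = -⅕*(-1) = ⅕)
m(N) = -3 (m(N) = -3*1 = -3)
V(S) = -3
B = 2*√3 (B = √(-3 + 15) = √12 = 2*√3 ≈ 3.4641)
B*(t((0 + 3) + 1) + U(z(-4, -4), -4 - 5)) = (2*√3)*(((0 + 3) + 1) + (-4 - 5)/5) = (2*√3)*((3 + 1) + (⅕)*(-9)) = (2*√3)*(4 - 9/5) = (2*√3)*(11/5) = 22*√3/5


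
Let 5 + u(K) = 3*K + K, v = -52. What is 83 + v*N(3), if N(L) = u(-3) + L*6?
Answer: 31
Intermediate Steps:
u(K) = -5 + 4*K (u(K) = -5 + (3*K + K) = -5 + 4*K)
N(L) = -17 + 6*L (N(L) = (-5 + 4*(-3)) + L*6 = (-5 - 12) + 6*L = -17 + 6*L)
83 + v*N(3) = 83 - 52*(-17 + 6*3) = 83 - 52*(-17 + 18) = 83 - 52*1 = 83 - 52 = 31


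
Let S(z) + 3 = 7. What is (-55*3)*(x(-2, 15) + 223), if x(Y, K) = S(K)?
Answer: -37455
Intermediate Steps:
S(z) = 4 (S(z) = -3 + 7 = 4)
x(Y, K) = 4
(-55*3)*(x(-2, 15) + 223) = (-55*3)*(4 + 223) = -165*227 = -37455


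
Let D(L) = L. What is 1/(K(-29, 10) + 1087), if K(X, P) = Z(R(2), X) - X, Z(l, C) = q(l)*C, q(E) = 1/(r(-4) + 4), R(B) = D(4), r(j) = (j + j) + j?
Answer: 8/8957 ≈ 0.00089316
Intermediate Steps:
r(j) = 3*j (r(j) = 2*j + j = 3*j)
R(B) = 4
q(E) = -1/8 (q(E) = 1/(3*(-4) + 4) = 1/(-12 + 4) = 1/(-8) = -1/8)
Z(l, C) = -C/8
K(X, P) = -9*X/8 (K(X, P) = -X/8 - X = -9*X/8)
1/(K(-29, 10) + 1087) = 1/(-9/8*(-29) + 1087) = 1/(261/8 + 1087) = 1/(8957/8) = 8/8957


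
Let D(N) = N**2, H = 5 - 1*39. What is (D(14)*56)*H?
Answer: -373184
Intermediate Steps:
H = -34 (H = 5 - 39 = -34)
(D(14)*56)*H = (14**2*56)*(-34) = (196*56)*(-34) = 10976*(-34) = -373184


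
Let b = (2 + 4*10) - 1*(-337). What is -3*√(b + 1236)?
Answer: -3*√1615 ≈ -120.56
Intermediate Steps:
b = 379 (b = (2 + 40) + 337 = 42 + 337 = 379)
-3*√(b + 1236) = -3*√(379 + 1236) = -3*√1615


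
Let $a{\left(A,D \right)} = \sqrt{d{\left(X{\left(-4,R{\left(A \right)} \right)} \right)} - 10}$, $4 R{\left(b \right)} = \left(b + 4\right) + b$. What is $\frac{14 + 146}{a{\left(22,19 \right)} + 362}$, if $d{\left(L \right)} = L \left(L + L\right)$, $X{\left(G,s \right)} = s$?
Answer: $\frac{28960}{65383} - \frac{80 \sqrt{278}}{65383} \approx 0.42253$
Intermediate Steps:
$R{\left(b \right)} = 1 + \frac{b}{2}$ ($R{\left(b \right)} = \frac{\left(b + 4\right) + b}{4} = \frac{\left(4 + b\right) + b}{4} = \frac{4 + 2 b}{4} = 1 + \frac{b}{2}$)
$d{\left(L \right)} = 2 L^{2}$ ($d{\left(L \right)} = L 2 L = 2 L^{2}$)
$a{\left(A,D \right)} = \sqrt{-10 + 2 \left(1 + \frac{A}{2}\right)^{2}}$ ($a{\left(A,D \right)} = \sqrt{2 \left(1 + \frac{A}{2}\right)^{2} - 10} = \sqrt{-10 + 2 \left(1 + \frac{A}{2}\right)^{2}}$)
$\frac{14 + 146}{a{\left(22,19 \right)} + 362} = \frac{14 + 146}{\frac{\sqrt{-40 + 2 \left(2 + 22\right)^{2}}}{2} + 362} = \frac{1}{\frac{\sqrt{-40 + 2 \cdot 24^{2}}}{2} + 362} \cdot 160 = \frac{1}{\frac{\sqrt{-40 + 2 \cdot 576}}{2} + 362} \cdot 160 = \frac{1}{\frac{\sqrt{-40 + 1152}}{2} + 362} \cdot 160 = \frac{1}{\frac{\sqrt{1112}}{2} + 362} \cdot 160 = \frac{1}{\frac{2 \sqrt{278}}{2} + 362} \cdot 160 = \frac{1}{\sqrt{278} + 362} \cdot 160 = \frac{1}{362 + \sqrt{278}} \cdot 160 = \frac{160}{362 + \sqrt{278}}$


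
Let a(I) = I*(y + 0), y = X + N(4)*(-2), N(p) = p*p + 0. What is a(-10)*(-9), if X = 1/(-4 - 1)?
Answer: -2898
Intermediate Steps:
N(p) = p² (N(p) = p² + 0 = p²)
X = -⅕ (X = 1/(-5) = -⅕ ≈ -0.20000)
y = -161/5 (y = -⅕ + 4²*(-2) = -⅕ + 16*(-2) = -⅕ - 32 = -161/5 ≈ -32.200)
a(I) = -161*I/5 (a(I) = I*(-161/5 + 0) = I*(-161/5) = -161*I/5)
a(-10)*(-9) = -161/5*(-10)*(-9) = 322*(-9) = -2898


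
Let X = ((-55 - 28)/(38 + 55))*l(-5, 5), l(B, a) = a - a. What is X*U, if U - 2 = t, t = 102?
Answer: 0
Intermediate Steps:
l(B, a) = 0
U = 104 (U = 2 + 102 = 104)
X = 0 (X = ((-55 - 28)/(38 + 55))*0 = -83/93*0 = 0)
X*U = 0*104 = 0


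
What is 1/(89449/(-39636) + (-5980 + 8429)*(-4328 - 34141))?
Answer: -39636/3734130677965 ≈ -1.0615e-8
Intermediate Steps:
1/(89449/(-39636) + (-5980 + 8429)*(-4328 - 34141)) = 1/(89449*(-1/39636) + 2449*(-38469)) = 1/(-89449/39636 - 94210581) = 1/(-3734130677965/39636) = -39636/3734130677965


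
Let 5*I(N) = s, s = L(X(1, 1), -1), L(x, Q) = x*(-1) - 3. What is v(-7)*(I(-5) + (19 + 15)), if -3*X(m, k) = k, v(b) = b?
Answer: -3514/15 ≈ -234.27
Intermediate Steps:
X(m, k) = -k/3
L(x, Q) = -3 - x (L(x, Q) = -x - 3 = -3 - x)
s = -8/3 (s = -3 - (-1)/3 = -3 - 1*(-⅓) = -3 + ⅓ = -8/3 ≈ -2.6667)
I(N) = -8/15 (I(N) = (⅕)*(-8/3) = -8/15)
v(-7)*(I(-5) + (19 + 15)) = -7*(-8/15 + (19 + 15)) = -7*(-8/15 + 34) = -7*502/15 = -3514/15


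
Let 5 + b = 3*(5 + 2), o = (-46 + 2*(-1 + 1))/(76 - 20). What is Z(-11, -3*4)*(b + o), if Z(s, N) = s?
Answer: -4675/28 ≈ -166.96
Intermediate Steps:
o = -23/28 (o = (-46 + 2*0)/56 = (-46 + 0)*(1/56) = -46*1/56 = -23/28 ≈ -0.82143)
b = 16 (b = -5 + 3*(5 + 2) = -5 + 3*7 = -5 + 21 = 16)
Z(-11, -3*4)*(b + o) = -11*(16 - 23/28) = -11*425/28 = -4675/28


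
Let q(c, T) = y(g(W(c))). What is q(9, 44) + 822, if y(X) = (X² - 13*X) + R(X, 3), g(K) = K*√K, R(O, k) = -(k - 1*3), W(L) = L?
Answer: 1200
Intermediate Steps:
R(O, k) = 3 - k (R(O, k) = -(k - 3) = -(-3 + k) = 3 - k)
g(K) = K^(3/2)
y(X) = X² - 13*X (y(X) = (X² - 13*X) + (3 - 1*3) = (X² - 13*X) + (3 - 3) = (X² - 13*X) + 0 = X² - 13*X)
q(c, T) = c^(3/2)*(-13 + c^(3/2))
q(9, 44) + 822 = (9³ - 13*9^(3/2)) + 822 = (729 - 13*27) + 822 = (729 - 351) + 822 = 378 + 822 = 1200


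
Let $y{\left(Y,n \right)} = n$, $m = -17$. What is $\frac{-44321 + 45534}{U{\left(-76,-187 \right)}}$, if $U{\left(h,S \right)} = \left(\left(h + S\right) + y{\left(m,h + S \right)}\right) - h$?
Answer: $- \frac{1213}{450} \approx -2.6956$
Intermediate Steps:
$U{\left(h,S \right)} = h + 2 S$ ($U{\left(h,S \right)} = \left(\left(h + S\right) + \left(h + S\right)\right) - h = \left(\left(S + h\right) + \left(S + h\right)\right) - h = \left(2 S + 2 h\right) - h = h + 2 S$)
$\frac{-44321 + 45534}{U{\left(-76,-187 \right)}} = \frac{-44321 + 45534}{-76 + 2 \left(-187\right)} = \frac{1213}{-76 - 374} = \frac{1213}{-450} = 1213 \left(- \frac{1}{450}\right) = - \frac{1213}{450}$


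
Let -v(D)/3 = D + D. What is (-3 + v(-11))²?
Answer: 3969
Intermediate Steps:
v(D) = -6*D (v(D) = -3*(D + D) = -6*D)
(-3 + v(-11))² = (-3 - 6*(-11))² = (-3 + 66)² = 63² = 3969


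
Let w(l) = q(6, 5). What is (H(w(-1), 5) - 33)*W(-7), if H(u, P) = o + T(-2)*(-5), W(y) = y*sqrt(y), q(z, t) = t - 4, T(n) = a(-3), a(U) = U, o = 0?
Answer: 126*I*sqrt(7) ≈ 333.36*I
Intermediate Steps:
T(n) = -3
q(z, t) = -4 + t
W(y) = y**(3/2)
w(l) = 1 (w(l) = -4 + 5 = 1)
H(u, P) = 15 (H(u, P) = 0 - 3*(-5) = 0 + 15 = 15)
(H(w(-1), 5) - 33)*W(-7) = (15 - 33)*(-7)**(3/2) = -(-126)*I*sqrt(7) = 126*I*sqrt(7)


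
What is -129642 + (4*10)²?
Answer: -128042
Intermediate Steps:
-129642 + (4*10)² = -129642 + 40² = -129642 + 1600 = -128042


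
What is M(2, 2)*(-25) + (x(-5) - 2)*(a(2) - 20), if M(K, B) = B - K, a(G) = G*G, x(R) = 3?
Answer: -16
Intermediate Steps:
a(G) = G²
M(2, 2)*(-25) + (x(-5) - 2)*(a(2) - 20) = (2 - 1*2)*(-25) + (3 - 2)*(2² - 20) = (2 - 2)*(-25) + 1*(4 - 20) = 0*(-25) + 1*(-16) = 0 - 16 = -16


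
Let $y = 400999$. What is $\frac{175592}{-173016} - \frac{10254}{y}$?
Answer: $- \frac{9023290309}{8672405373} \approx -1.0405$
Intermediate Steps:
$\frac{175592}{-173016} - \frac{10254}{y} = \frac{175592}{-173016} - \frac{10254}{400999} = 175592 \left(- \frac{1}{173016}\right) - \frac{10254}{400999} = - \frac{21949}{21627} - \frac{10254}{400999} = - \frac{9023290309}{8672405373}$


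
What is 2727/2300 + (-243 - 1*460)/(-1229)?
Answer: 4968383/2826700 ≈ 1.7577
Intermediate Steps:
2727/2300 + (-243 - 1*460)/(-1229) = 2727*(1/2300) + (-243 - 460)*(-1/1229) = 2727/2300 - 703*(-1/1229) = 2727/2300 + 703/1229 = 4968383/2826700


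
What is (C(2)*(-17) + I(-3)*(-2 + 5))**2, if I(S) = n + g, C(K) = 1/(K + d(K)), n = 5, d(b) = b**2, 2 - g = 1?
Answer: 8281/36 ≈ 230.03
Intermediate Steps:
g = 1 (g = 2 - 1*1 = 2 - 1 = 1)
C(K) = 1/(K + K**2)
I(S) = 6 (I(S) = 5 + 1 = 6)
(C(2)*(-17) + I(-3)*(-2 + 5))**2 = ((1/(2*(1 + 2)))*(-17) + 6*(-2 + 5))**2 = (((1/2)/3)*(-17) + 6*3)**2 = (((1/2)*(1/3))*(-17) + 18)**2 = ((1/6)*(-17) + 18)**2 = (-17/6 + 18)**2 = (91/6)**2 = 8281/36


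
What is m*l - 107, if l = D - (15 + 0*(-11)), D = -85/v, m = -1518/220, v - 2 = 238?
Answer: -169/160 ≈ -1.0562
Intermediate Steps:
v = 240 (v = 2 + 238 = 240)
m = -69/10 (m = -1518*1/220 = -69/10 ≈ -6.9000)
D = -17/48 (D = -85/240 = -85*1/240 = -17/48 ≈ -0.35417)
l = -737/48 (l = -17/48 - (15 + 0*(-11)) = -17/48 - (15 + 0) = -17/48 - 1*15 = -17/48 - 15 = -737/48 ≈ -15.354)
m*l - 107 = -69/10*(-737/48) - 107 = 16951/160 - 107 = -169/160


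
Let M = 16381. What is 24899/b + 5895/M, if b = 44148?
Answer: 668122979/723188388 ≈ 0.92386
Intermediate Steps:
24899/b + 5895/M = 24899/44148 + 5895/16381 = 668122979/723188388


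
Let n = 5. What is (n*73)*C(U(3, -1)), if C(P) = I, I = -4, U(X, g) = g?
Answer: -1460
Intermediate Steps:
C(P) = -4
(n*73)*C(U(3, -1)) = (5*73)*(-4) = 365*(-4) = -1460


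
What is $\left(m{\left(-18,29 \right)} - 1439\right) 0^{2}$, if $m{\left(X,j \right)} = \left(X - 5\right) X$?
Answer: $0$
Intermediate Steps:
$m{\left(X,j \right)} = X \left(-5 + X\right)$ ($m{\left(X,j \right)} = \left(X - 5\right) X = \left(-5 + X\right) X = X \left(-5 + X\right)$)
$\left(m{\left(-18,29 \right)} - 1439\right) 0^{2} = \left(- 18 \left(-5 - 18\right) - 1439\right) 0^{2} = \left(\left(-18\right) \left(-23\right) - 1439\right) 0 = \left(414 - 1439\right) 0 = \left(-1025\right) 0 = 0$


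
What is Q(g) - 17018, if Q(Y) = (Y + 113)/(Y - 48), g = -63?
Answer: -1889048/111 ≈ -17018.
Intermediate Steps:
Q(Y) = (113 + Y)/(-48 + Y)
Q(g) - 17018 = (113 - 63)/(-48 - 63) - 17018 = 50/(-111) - 17018 = -1/111*50 - 17018 = -50/111 - 17018 = -1889048/111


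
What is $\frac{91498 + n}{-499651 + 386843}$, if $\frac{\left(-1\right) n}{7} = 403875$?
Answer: $\frac{2735627}{112808} \approx 24.25$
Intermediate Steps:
$n = -2827125$ ($n = \left(-7\right) 403875 = -2827125$)
$\frac{91498 + n}{-499651 + 386843} = \frac{91498 - 2827125}{-499651 + 386843} = - \frac{2735627}{-112808} = \left(-2735627\right) \left(- \frac{1}{112808}\right) = \frac{2735627}{112808}$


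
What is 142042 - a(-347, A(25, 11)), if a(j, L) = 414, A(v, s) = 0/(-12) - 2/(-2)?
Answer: 141628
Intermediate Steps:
A(v, s) = 1 (A(v, s) = 0*(-1/12) - 2*(-½) = 0 + 1 = 1)
142042 - a(-347, A(25, 11)) = 142042 - 1*414 = 142042 - 414 = 141628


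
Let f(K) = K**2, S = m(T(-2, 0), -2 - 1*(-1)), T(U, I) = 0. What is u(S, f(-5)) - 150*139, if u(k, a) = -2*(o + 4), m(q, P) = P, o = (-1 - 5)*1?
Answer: -20846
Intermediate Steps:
o = -6 (o = -6*1 = -6)
S = -1 (S = -2 - 1*(-1) = -2 + 1 = -1)
u(k, a) = 4 (u(k, a) = -2*(-6 + 4) = -2*(-2) = 4)
u(S, f(-5)) - 150*139 = 4 - 150*139 = 4 - 20850 = -20846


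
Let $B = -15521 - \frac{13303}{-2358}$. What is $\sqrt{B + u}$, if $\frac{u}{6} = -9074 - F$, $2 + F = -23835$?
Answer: $\frac{\sqrt{45137807758}}{786} \approx 270.3$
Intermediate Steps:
$F = -23837$ ($F = -2 - 23835 = -23837$)
$u = 88578$ ($u = 6 \left(-9074 - -23837\right) = 6 \left(-9074 + 23837\right) = 6 \cdot 14763 = 88578$)
$B = - \frac{36585215}{2358}$ ($B = -15521 - - \frac{13303}{2358} = -15521 + \frac{13303}{2358} = - \frac{36585215}{2358} \approx -15515.0$)
$\sqrt{B + u} = \sqrt{- \frac{36585215}{2358} + 88578} = \sqrt{\frac{172281709}{2358}} = \frac{\sqrt{45137807758}}{786}$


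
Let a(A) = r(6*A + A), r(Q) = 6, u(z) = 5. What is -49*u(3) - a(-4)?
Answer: -251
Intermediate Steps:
a(A) = 6
-49*u(3) - a(-4) = -49*5 - 1*6 = -245 - 6 = -251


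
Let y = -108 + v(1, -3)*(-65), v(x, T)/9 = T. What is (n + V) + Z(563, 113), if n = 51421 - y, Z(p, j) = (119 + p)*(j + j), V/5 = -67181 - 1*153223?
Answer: -898114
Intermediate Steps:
V = -1102020 (V = 5*(-67181 - 1*153223) = 5*(-67181 - 153223) = 5*(-220404) = -1102020)
Z(p, j) = 2*j*(119 + p) (Z(p, j) = (119 + p)*(2*j) = 2*j*(119 + p))
v(x, T) = 9*T
y = 1647 (y = -108 + (9*(-3))*(-65) = -108 - 27*(-65) = -108 + 1755 = 1647)
n = 49774 (n = 51421 - 1*1647 = 51421 - 1647 = 49774)
(n + V) + Z(563, 113) = (49774 - 1102020) + 2*113*(119 + 563) = -1052246 + 2*113*682 = -1052246 + 154132 = -898114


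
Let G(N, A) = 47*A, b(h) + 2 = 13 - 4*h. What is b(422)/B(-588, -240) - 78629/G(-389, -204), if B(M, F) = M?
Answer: 1298186/117453 ≈ 11.053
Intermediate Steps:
b(h) = 11 - 4*h (b(h) = -2 + (13 - 4*h) = 11 - 4*h)
b(422)/B(-588, -240) - 78629/G(-389, -204) = (11 - 4*422)/(-588) - 78629/(47*(-204)) = (11 - 1688)*(-1/588) - 78629/(-9588) = -1677*(-1/588) - 78629*(-1/9588) = 559/196 + 78629/9588 = 1298186/117453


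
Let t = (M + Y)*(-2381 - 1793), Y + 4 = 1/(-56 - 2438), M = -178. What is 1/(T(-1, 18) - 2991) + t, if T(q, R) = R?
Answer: 2816346929512/3707331 ≈ 7.5967e+5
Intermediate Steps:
Y = -9977/2494 (Y = -4 + 1/(-56 - 2438) = -4 + 1/(-2494) = -4 - 1/2494 = -9977/2494 ≈ -4.0004)
t = 947308083/1247 (t = (-178 - 9977/2494)*(-2381 - 1793) = -453909/2494*(-4174) = 947308083/1247 ≈ 7.5967e+5)
1/(T(-1, 18) - 2991) + t = 1/(18 - 2991) + 947308083/1247 = 1/(-2973) + 947308083/1247 = -1/2973 + 947308083/1247 = 2816346929512/3707331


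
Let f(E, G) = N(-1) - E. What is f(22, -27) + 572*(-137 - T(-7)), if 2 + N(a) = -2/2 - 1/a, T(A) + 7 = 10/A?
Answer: -514968/7 ≈ -73567.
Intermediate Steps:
T(A) = -7 + 10/A
N(a) = -3 - 1/a (N(a) = -2 + (-2/2 - 1/a) = -2 + (-2*1/2 - 1/a) = -2 + (-1 - 1/a) = -3 - 1/a)
f(E, G) = -2 - E (f(E, G) = (-3 - 1/(-1)) - E = (-3 - 1*(-1)) - E = (-3 + 1) - E = -2 - E)
f(22, -27) + 572*(-137 - T(-7)) = (-2 - 1*22) + 572*(-137 - (-7 + 10/(-7))) = (-2 - 22) + 572*(-137 - (-7 + 10*(-1/7))) = -24 + 572*(-137 - (-7 - 10/7)) = -24 + 572*(-137 - 1*(-59/7)) = -24 + 572*(-137 + 59/7) = -24 + 572*(-900/7) = -24 - 514800/7 = -514968/7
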